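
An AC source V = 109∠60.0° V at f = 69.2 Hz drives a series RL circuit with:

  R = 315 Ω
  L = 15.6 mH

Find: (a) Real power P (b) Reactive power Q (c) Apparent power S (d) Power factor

Step 1 — Angular frequency: ω = 2π·f = 2π·69.2 = 434.8 rad/s.
Step 2 — Component impedances:
  R: Z = R = 315 Ω
  L: Z = jωL = j·434.8·0.0156 = 0 + j6.783 Ω
Step 3 — Series combination: Z_total = R + L = 315 + j6.783 Ω = 315.1∠1.2° Ω.
Step 4 — Source phasor: V = 109∠60.0° V = 54.5 + j94.4 V.
Step 5 — Current: I = V / Z = 0.1794 + j0.2958 A = 0.346∠58.8° A.
Step 6 — Complex power: S = V·I* = 37.7 + j0.8118 VA.
Step 7 — Real power: P = Re(S) = 37.7 W.
Step 8 — Reactive power: Q = Im(S) = 0.8118 VAR.
Step 9 — Apparent power: |S| = 37.71 VA.
Step 10 — Power factor: PF = P/|S| = 0.9998 (lagging).

(a) P = 37.7 W  (b) Q = 0.8118 VAR  (c) S = 37.71 VA  (d) PF = 0.9998 (lagging)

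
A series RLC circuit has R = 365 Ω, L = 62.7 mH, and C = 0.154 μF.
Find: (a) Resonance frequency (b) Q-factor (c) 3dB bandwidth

Step 1 — Resonance condition Im(Z)=0 gives ω₀ = 1/√(LC).
Step 2 — ω₀ = 1/√(0.0627·1.54e-07) = 1.018e+04 rad/s.
Step 3 — f₀ = ω₀/(2π) = 1620 Hz.
Step 4 — Series Q: Q = ω₀L/R = 1.018e+04·0.0627/365 = 1.748.
Step 5 — 3dB bandwidth: Δω = ω₀/Q = 5821 rad/s; BW = Δω/(2π) = 926.5 Hz.

(a) f₀ = 1620 Hz  (b) Q = 1.748  (c) BW = 926.5 Hz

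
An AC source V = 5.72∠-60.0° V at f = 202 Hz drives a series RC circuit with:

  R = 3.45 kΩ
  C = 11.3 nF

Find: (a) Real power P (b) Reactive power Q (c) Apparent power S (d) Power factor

Step 1 — Angular frequency: ω = 2π·f = 2π·202 = 1269 rad/s.
Step 2 — Component impedances:
  R: Z = R = 3450 Ω
  C: Z = 1/(jωC) = -j/(ω·C) = 0 - j6.973e+04 Ω
Step 3 — Series combination: Z_total = R + C = 3450 - j6.973e+04 Ω = 6.981e+04∠-87.2° Ω.
Step 4 — Source phasor: V = 5.72∠-60.0° V = 2.86 - j4.954 V.
Step 5 — Current: I = V / Z = 7.29e-05 + j3.741e-05 A = 8.194e-05∠27.2° A.
Step 6 — Complex power: S = V·I* = 2.316e-05 - j0.0004681 VA.
Step 7 — Real power: P = Re(S) = 2.316e-05 W.
Step 8 — Reactive power: Q = Im(S) = -0.0004681 VAR.
Step 9 — Apparent power: |S| = 0.0004687 VA.
Step 10 — Power factor: PF = P/|S| = 0.04942 (leading).

(a) P = 2.316e-05 W  (b) Q = -0.0004681 VAR  (c) S = 0.0004687 VA  (d) PF = 0.04942 (leading)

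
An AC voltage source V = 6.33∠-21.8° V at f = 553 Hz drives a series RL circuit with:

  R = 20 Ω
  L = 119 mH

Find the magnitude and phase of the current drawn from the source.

Step 1 — Angular frequency: ω = 2π·f = 2π·553 = 3475 rad/s.
Step 2 — Component impedances:
  R: Z = R = 20 Ω
  L: Z = jωL = j·3475·0.119 = 0 + j413.5 Ω
Step 3 — Series combination: Z_total = R + L = 20 + j413.5 Ω = 414∠87.2° Ω.
Step 4 — Source phasor: V = 6.33∠-21.8° V = 5.877 - j2.351 V.
Step 5 — Ohm's law: I = V / Z_total = (5.877 - j2.351) / (20 + j413.5) = -0.004986 - j0.01446 A.
Step 6 — Convert to polar: |I| = 0.01529 A, ∠I = -109.0°.

I = 0.01529∠-109.0° A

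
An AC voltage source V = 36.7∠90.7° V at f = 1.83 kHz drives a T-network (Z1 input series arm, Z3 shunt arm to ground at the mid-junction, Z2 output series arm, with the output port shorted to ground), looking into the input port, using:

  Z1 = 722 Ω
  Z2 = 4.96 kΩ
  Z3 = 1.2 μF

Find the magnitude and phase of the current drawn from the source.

Step 1 — Angular frequency: ω = 2π·f = 2π·1830 = 1.15e+04 rad/s.
Step 2 — Component impedances:
  Z1: Z = R = 722 Ω
  Z2: Z = R = 4960 Ω
  Z3: Z = 1/(jωC) = -j/(ω·C) = 0 - j72.47 Ω
Step 3 — With the output port shorted to ground, the output series arm Z2 runs from the junction to ground; the shunt arm Z3 also runs from the junction to ground. They appear in parallel: Z3 || Z2 = 1.059 - j72.46 Ω.
Step 4 — Series with input arm Z1: Z_in = Z1 + (Z3 || Z2) = 723.1 - j72.46 Ω = 726.7∠-5.7° Ω.
Step 5 — Source phasor: V = 36.7∠90.7° V = -0.4484 + j36.7 V.
Step 6 — Ohm's law: I = V / Z_total = (-0.4484 + j36.7) / (723.1 - j72.46) = -0.005649 + j0.05019 A.
Step 7 — Convert to polar: |I| = 0.0505 A, ∠I = 96.4°.

I = 0.0505∠96.4° A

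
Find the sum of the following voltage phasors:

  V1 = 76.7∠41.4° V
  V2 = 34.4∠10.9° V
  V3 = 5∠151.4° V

Step 1 — Convert each phasor to rectangular form:
  V1 = 76.7·(cos(41.4°) + j·sin(41.4°)) = 57.53 + j50.72 V
  V2 = 34.4·(cos(10.9°) + j·sin(10.9°)) = 33.78 + j6.505 V
  V3 = 5·(cos(151.4°) + j·sin(151.4°)) = -4.39 + j2.393 V
Step 2 — Sum components: V_total = 86.92 + j59.62 V.
Step 3 — Convert to polar: |V_total| = 105.4 V, ∠V_total = 34.4°.

V_total = 105.4∠34.4° V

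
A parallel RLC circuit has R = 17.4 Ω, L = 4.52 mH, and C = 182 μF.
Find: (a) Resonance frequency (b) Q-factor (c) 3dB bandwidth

Step 1 — Resonance: ω₀ = 1/√(LC) = 1/√(0.00452·0.000182) = 1103 rad/s.
Step 2 — f₀ = ω₀/(2π) = 175.5 Hz.
Step 3 — Parallel Q: Q = R/(ω₀L) = 17.4/(1103·0.00452) = 3.492.
Step 4 — Bandwidth: Δω = ω₀/Q = 315.8 rad/s; BW = Δω/(2π) = 50.26 Hz.

(a) f₀ = 175.5 Hz  (b) Q = 3.492  (c) BW = 50.26 Hz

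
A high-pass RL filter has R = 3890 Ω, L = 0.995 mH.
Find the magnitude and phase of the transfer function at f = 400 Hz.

Step 1 — Angular frequency: ω = 2π·400 = 2513 rad/s.
Step 2 — Transfer function: H(jω) = jωL/(R + jωL).
Step 3 — Numerator jωL = j·2.501; denominator R + jωL = 3890 + j2.501.
Step 4 — H = 4.133e-07 + j0.0006429.
Step 5 — Magnitude: |H| = 0.0006429 (-63.8 dB); phase: φ = 90.0°.

|H| = 0.0006429 (-63.8 dB), φ = 90.0°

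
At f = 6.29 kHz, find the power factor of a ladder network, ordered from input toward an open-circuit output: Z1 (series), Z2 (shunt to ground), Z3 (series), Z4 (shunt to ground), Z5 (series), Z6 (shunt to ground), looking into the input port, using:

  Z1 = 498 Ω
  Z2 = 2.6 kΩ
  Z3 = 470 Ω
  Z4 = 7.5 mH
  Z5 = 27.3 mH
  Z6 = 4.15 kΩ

Step 1 — Angular frequency: ω = 2π·f = 2π·6290 = 3.952e+04 rad/s.
Step 2 — Component impedances:
  Z1: Z = R = 498 Ω
  Z2: Z = R = 2600 Ω
  Z3: Z = R = 470 Ω
  Z4: Z = jωL = j·3.952e+04·0.0075 = 0 + j296.4 Ω
  Z5: Z = jωL = j·3.952e+04·0.0273 = 0 + j1079 Ω
  Z6: Z = R = 4150 Ω
Step 3 — Ladder network (open output): work backward from the far end, alternating series and parallel combinations. Z_in = 928.8 + j203.7 Ω = 950.8∠12.4° Ω.
Step 4 — Power factor: PF = cos(φ) = Re(Z)/|Z| = 928.77/950.85 = 0.9768.
Step 5 — Type: Im(Z) = 203.7 ⇒ lagging (phase φ = 12.4°).

PF = 0.9768 (lagging, φ = 12.4°)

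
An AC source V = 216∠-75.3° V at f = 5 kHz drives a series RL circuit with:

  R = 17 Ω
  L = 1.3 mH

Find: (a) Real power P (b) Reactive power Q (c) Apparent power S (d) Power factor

Step 1 — Angular frequency: ω = 2π·f = 2π·5000 = 3.142e+04 rad/s.
Step 2 — Component impedances:
  R: Z = R = 17 Ω
  L: Z = jωL = j·3.142e+04·0.0013 = 0 + j40.84 Ω
Step 3 — Series combination: Z_total = R + L = 17 + j40.84 Ω = 44.24∠67.4° Ω.
Step 4 — Source phasor: V = 216∠-75.3° V = 54.81 - j208.9 V.
Step 5 — Current: I = V / Z = -3.884 - j2.959 A = 4.883∠-142.7° A.
Step 6 — Complex power: S = V·I* = 405.3 + j973.7 VA.
Step 7 — Real power: P = Re(S) = 405.3 W.
Step 8 — Reactive power: Q = Im(S) = 973.7 VAR.
Step 9 — Apparent power: |S| = 1055 VA.
Step 10 — Power factor: PF = P/|S| = 0.3843 (lagging).

(a) P = 405.3 W  (b) Q = 973.7 VAR  (c) S = 1055 VA  (d) PF = 0.3843 (lagging)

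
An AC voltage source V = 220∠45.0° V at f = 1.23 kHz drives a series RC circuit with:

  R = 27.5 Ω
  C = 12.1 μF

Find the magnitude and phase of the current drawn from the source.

Step 1 — Angular frequency: ω = 2π·f = 2π·1230 = 7728 rad/s.
Step 2 — Component impedances:
  R: Z = R = 27.5 Ω
  C: Z = 1/(jωC) = -j/(ω·C) = 0 - j10.69 Ω
Step 3 — Series combination: Z_total = R + C = 27.5 - j10.69 Ω = 29.51∠-21.2° Ω.
Step 4 — Source phasor: V = 220∠45.0° V = 155.6 + j155.6 V.
Step 5 — Ohm's law: I = V / Z_total = (155.6 + j155.6) / (27.5 - j10.69) = 3.003 + j6.825 A.
Step 6 — Convert to polar: |I| = 7.456 A, ∠I = 66.2°.

I = 7.456∠66.2° A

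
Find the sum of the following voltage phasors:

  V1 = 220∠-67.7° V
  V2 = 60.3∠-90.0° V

Step 1 — Convert each phasor to rectangular form:
  V1 = 220·(cos(-67.7°) + j·sin(-67.7°)) = 83.48 - j203.5 V
  V2 = 60.3·(cos(-90.0°) + j·sin(-90.0°)) = 0 - j60.3 V
Step 2 — Sum components: V_total = 83.48 - j263.8 V.
Step 3 — Convert to polar: |V_total| = 276.7 V, ∠V_total = -72.4°.

V_total = 276.7∠-72.4° V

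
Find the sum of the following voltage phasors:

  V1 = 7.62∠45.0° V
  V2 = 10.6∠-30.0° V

Step 1 — Convert each phasor to rectangular form:
  V1 = 7.62·(cos(45.0°) + j·sin(45.0°)) = 5.388 + j5.388 V
  V2 = 10.6·(cos(-30.0°) + j·sin(-30.0°)) = 9.18 - j5.3 V
Step 2 — Sum components: V_total = 14.57 + j0.08815 V.
Step 3 — Convert to polar: |V_total| = 14.57 V, ∠V_total = 0.3°.

V_total = 14.57∠0.3° V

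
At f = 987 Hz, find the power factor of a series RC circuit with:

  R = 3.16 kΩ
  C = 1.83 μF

Step 1 — Angular frequency: ω = 2π·f = 2π·987 = 6202 rad/s.
Step 2 — Component impedances:
  R: Z = R = 3160 Ω
  C: Z = 1/(jωC) = -j/(ω·C) = 0 - j88.12 Ω
Step 3 — Series combination: Z_total = R + C = 3160 - j88.12 Ω = 3161∠-1.6° Ω.
Step 4 — Power factor: PF = cos(φ) = Re(Z)/|Z| = 3160/3161.2 = 0.9996.
Step 5 — Type: Im(Z) = -88.12 ⇒ leading (phase φ = -1.6°).

PF = 0.9996 (leading, φ = -1.6°)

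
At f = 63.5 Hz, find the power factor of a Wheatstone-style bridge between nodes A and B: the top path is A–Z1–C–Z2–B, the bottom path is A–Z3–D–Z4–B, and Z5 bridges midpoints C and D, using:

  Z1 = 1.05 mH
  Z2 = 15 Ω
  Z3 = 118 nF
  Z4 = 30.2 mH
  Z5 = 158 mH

Step 1 — Angular frequency: ω = 2π·f = 2π·63.5 = 399 rad/s.
Step 2 — Component impedances:
  Z1: Z = jωL = j·399·0.00105 = 0 + j0.4189 Ω
  Z2: Z = R = 15 Ω
  Z3: Z = 1/(jωC) = -j/(ω·C) = 0 - j2.124e+04 Ω
  Z4: Z = jωL = j·399·0.0302 = 0 + j12.05 Ω
  Z5: Z = jωL = j·399·0.158 = 0 + j63.04 Ω
Step 3 — Bridge requires nodal analysis (the Z5 bridge couples midpoints C and D, so the two paths cannot be reduced to a simple series/parallel combination). Setting node B to ground and injecting 1 A at node A, the 3-node admittance system at A, C, D solves to V_A = Z_AB = 14.43 + j3.294 Ω = 14.8∠12.9° Ω.
Step 4 — Power factor: PF = cos(φ) = Re(Z)/|Z| = 14.428/14.799 = 0.9749.
Step 5 — Type: Im(Z) = 3.294 ⇒ lagging (phase φ = 12.9°).

PF = 0.9749 (lagging, φ = 12.9°)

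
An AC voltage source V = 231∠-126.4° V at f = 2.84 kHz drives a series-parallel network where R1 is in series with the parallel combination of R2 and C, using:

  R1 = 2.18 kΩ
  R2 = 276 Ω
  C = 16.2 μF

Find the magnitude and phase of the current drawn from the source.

Step 1 — Angular frequency: ω = 2π·f = 2π·2840 = 1.784e+04 rad/s.
Step 2 — Component impedances:
  R1: Z = R = 2180 Ω
  R2: Z = R = 276 Ω
  C: Z = 1/(jωC) = -j/(ω·C) = 0 - j3.459 Ω
Step 3 — Parallel branch: R2 || C = 1/(1/R2 + 1/C) = 0.04335 - j3.459 Ω.
Step 4 — Series with R1: Z_total = R1 + (R2 || C) = 2180 - j3.459 Ω = 2180∠-0.1° Ω.
Step 5 — Source phasor: V = 231∠-126.4° V = -137.1 - j185.9 V.
Step 6 — Ohm's law: I = V / Z_total = (-137.1 - j185.9) / (2180 - j3.459) = -0.06274 - j0.08539 A.
Step 7 — Convert to polar: |I| = 0.106 A, ∠I = -126.3°.

I = 0.106∠-126.3° A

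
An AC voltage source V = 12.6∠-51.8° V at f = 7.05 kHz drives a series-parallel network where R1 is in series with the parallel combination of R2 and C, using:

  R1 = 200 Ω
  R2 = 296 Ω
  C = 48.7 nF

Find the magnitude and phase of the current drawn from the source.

Step 1 — Angular frequency: ω = 2π·f = 2π·7050 = 4.43e+04 rad/s.
Step 2 — Component impedances:
  R1: Z = R = 200 Ω
  R2: Z = R = 296 Ω
  C: Z = 1/(jωC) = -j/(ω·C) = 0 - j463.6 Ω
Step 3 — Parallel branch: R2 || C = 1/(1/R2 + 1/C) = 210.3 - j134.3 Ω.
Step 4 — Series with R1: Z_total = R1 + (R2 || C) = 410.3 - j134.3 Ω = 431.7∠-18.1° Ω.
Step 5 — Source phasor: V = 12.6∠-51.8° V = 7.792 - j9.902 V.
Step 6 — Ohm's law: I = V / Z_total = (7.792 - j9.902) / (410.3 - j134.3) = 0.02429 - j0.01619 A.
Step 7 — Convert to polar: |I| = 0.02919 A, ∠I = -33.7°.

I = 0.02919∠-33.7° A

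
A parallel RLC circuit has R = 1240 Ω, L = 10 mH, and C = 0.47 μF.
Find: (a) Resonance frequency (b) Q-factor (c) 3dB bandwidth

Step 1 — Resonance: ω₀ = 1/√(LC) = 1/√(0.01·4.7e-07) = 1.459e+04 rad/s.
Step 2 — f₀ = ω₀/(2π) = 2322 Hz.
Step 3 — Parallel Q: Q = R/(ω₀L) = 1240/(1.459e+04·0.01) = 8.501.
Step 4 — Bandwidth: Δω = ω₀/Q = 1716 rad/s; BW = Δω/(2π) = 273.1 Hz.

(a) f₀ = 2322 Hz  (b) Q = 8.501  (c) BW = 273.1 Hz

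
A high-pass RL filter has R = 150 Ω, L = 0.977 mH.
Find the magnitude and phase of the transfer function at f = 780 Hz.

Step 1 — Angular frequency: ω = 2π·780 = 4901 rad/s.
Step 2 — Transfer function: H(jω) = jωL/(R + jωL).
Step 3 — Numerator jωL = j·4.788; denominator R + jωL = 150 + j4.788.
Step 4 — H = 0.001018 + j0.03189.
Step 5 — Magnitude: |H| = 0.0319 (-29.9 dB); phase: φ = 88.2°.

|H| = 0.0319 (-29.9 dB), φ = 88.2°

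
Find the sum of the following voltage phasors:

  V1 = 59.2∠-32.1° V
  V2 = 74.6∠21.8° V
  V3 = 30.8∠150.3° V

Step 1 — Convert each phasor to rectangular form:
  V1 = 59.2·(cos(-32.1°) + j·sin(-32.1°)) = 50.15 - j31.46 V
  V2 = 74.6·(cos(21.8°) + j·sin(21.8°)) = 69.27 + j27.7 V
  V3 = 30.8·(cos(150.3°) + j·sin(150.3°)) = -26.75 + j15.26 V
Step 2 — Sum components: V_total = 92.66 + j11.51 V.
Step 3 — Convert to polar: |V_total| = 93.37 V, ∠V_total = 7.1°.

V_total = 93.37∠7.1° V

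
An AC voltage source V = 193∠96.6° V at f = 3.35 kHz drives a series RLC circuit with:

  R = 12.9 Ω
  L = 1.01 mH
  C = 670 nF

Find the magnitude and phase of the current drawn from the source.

Step 1 — Angular frequency: ω = 2π·f = 2π·3350 = 2.105e+04 rad/s.
Step 2 — Component impedances:
  R: Z = R = 12.9 Ω
  L: Z = jωL = j·2.105e+04·0.00101 = 0 + j21.26 Ω
  C: Z = 1/(jωC) = -j/(ω·C) = 0 - j70.91 Ω
Step 3 — Series combination: Z_total = R + L + C = 12.9 - j49.65 Ω = 51.3∠-75.4° Ω.
Step 4 — Source phasor: V = 193∠96.6° V = -22.18 + j191.7 V.
Step 5 — Ohm's law: I = V / Z_total = (-22.18 + j191.7) / (12.9 - j49.65) = -3.726 + j0.5213 A.
Step 6 — Convert to polar: |I| = 3.762 A, ∠I = 172.0°.

I = 3.762∠172.0° A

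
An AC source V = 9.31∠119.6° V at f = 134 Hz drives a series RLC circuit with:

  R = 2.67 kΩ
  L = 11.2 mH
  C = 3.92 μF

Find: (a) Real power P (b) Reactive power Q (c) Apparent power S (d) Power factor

Step 1 — Angular frequency: ω = 2π·f = 2π·134 = 841.9 rad/s.
Step 2 — Component impedances:
  R: Z = R = 2670 Ω
  L: Z = jωL = j·841.9·0.0112 = 0 + j9.43 Ω
  C: Z = 1/(jωC) = -j/(ω·C) = 0 - j303 Ω
Step 3 — Series combination: Z_total = R + L + C = 2670 - j293.6 Ω = 2686∠-6.3° Ω.
Step 4 — Source phasor: V = 9.31∠119.6° V = -4.599 + j8.095 V.
Step 5 — Current: I = V / Z = -0.002031 + j0.002809 A = 0.003466∠125.9° A.
Step 6 — Complex power: S = V·I* = 0.03208 - j0.003527 VA.
Step 7 — Real power: P = Re(S) = 0.03208 W.
Step 8 — Reactive power: Q = Im(S) = -0.003527 VAR.
Step 9 — Apparent power: |S| = 0.03227 VA.
Step 10 — Power factor: PF = P/|S| = 0.994 (leading).

(a) P = 0.03208 W  (b) Q = -0.003527 VAR  (c) S = 0.03227 VA  (d) PF = 0.994 (leading)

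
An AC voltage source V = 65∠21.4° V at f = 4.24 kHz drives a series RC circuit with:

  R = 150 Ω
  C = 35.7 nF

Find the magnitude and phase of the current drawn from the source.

Step 1 — Angular frequency: ω = 2π·f = 2π·4240 = 2.664e+04 rad/s.
Step 2 — Component impedances:
  R: Z = R = 150 Ω
  C: Z = 1/(jωC) = -j/(ω·C) = 0 - j1051 Ω
Step 3 — Series combination: Z_total = R + C = 150 - j1051 Ω = 1062∠-81.9° Ω.
Step 4 — Source phasor: V = 65∠21.4° V = 60.52 + j23.72 V.
Step 5 — Ohm's law: I = V / Z_total = (60.52 + j23.72) / (150 - j1051) = -0.01406 + j0.05956 A.
Step 6 — Convert to polar: |I| = 0.0612 A, ∠I = 103.3°.

I = 0.0612∠103.3° A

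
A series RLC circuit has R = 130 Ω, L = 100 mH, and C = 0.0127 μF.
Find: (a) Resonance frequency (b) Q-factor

Step 1 — Resonance condition Im(Z)=0 gives ω₀ = 1/√(LC).
Step 2 — ω₀ = 1/√(0.1·1.27e-08) = 2.806e+04 rad/s.
Step 3 — f₀ = ω₀/(2π) = 4466 Hz.
Step 4 — Series Q: Q = ω₀L/R = 2.806e+04·0.1/130 = 21.59.

(a) f₀ = 4466 Hz  (b) Q = 21.59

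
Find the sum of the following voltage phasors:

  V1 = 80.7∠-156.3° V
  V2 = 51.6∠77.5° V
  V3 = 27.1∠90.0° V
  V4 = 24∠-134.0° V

Step 1 — Convert each phasor to rectangular form:
  V1 = 80.7·(cos(-156.3°) + j·sin(-156.3°)) = -73.89 - j32.44 V
  V2 = 51.6·(cos(77.5°) + j·sin(77.5°)) = 11.17 + j50.38 V
  V3 = 27.1·(cos(90.0°) + j·sin(90.0°)) = 0 + j27.1 V
  V4 = 24·(cos(-134.0°) + j·sin(-134.0°)) = -16.67 - j17.26 V
Step 2 — Sum components: V_total = -79.4 + j27.78 V.
Step 3 — Convert to polar: |V_total| = 84.12 V, ∠V_total = 160.7°.

V_total = 84.12∠160.7° V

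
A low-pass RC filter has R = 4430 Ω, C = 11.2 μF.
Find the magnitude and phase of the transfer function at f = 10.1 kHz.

Step 1 — Angular frequency: ω = 2π·1.01e+04 = 6.346e+04 rad/s.
Step 2 — Transfer function: H(jω) = 1/(1 + jωRC).
Step 3 — Denominator: 1 + jωRC = 1 + j·6.346e+04·4430·1.12e-05 = 1 + j3149.
Step 4 — H = 1.009e-07 - j0.0003176.
Step 5 — Magnitude: |H| = 0.0003176 (-70.0 dB); phase: φ = -90.0°.

|H| = 0.0003176 (-70.0 dB), φ = -90.0°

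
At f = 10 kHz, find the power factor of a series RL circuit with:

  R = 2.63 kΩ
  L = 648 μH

Step 1 — Angular frequency: ω = 2π·f = 2π·1e+04 = 6.283e+04 rad/s.
Step 2 — Component impedances:
  R: Z = R = 2630 Ω
  L: Z = jωL = j·6.283e+04·0.000648 = 0 + j40.72 Ω
Step 3 — Series combination: Z_total = R + L = 2630 + j40.72 Ω = 2630∠0.9° Ω.
Step 4 — Power factor: PF = cos(φ) = Re(Z)/|Z| = 2630/2630.3 = 0.9999.
Step 5 — Type: Im(Z) = 40.72 ⇒ lagging (phase φ = 0.9°).

PF = 0.9999 (lagging, φ = 0.9°)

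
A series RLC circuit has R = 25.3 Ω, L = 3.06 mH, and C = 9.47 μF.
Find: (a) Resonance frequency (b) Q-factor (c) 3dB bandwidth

Step 1 — Resonance: ω₀ = 1/√(LC) = 1/√(0.00306·9.47e-06) = 5874 rad/s.
Step 2 — f₀ = ω₀/(2π) = 934.9 Hz.
Step 3 — Series Q: Q = ω₀L/R = 5874·0.00306/25.3 = 0.7105.
Step 4 — Bandwidth: Δω = ω₀/Q = 8268 rad/s; BW = Δω/(2π) = 1316 Hz.

(a) f₀ = 934.9 Hz  (b) Q = 0.7105  (c) BW = 1316 Hz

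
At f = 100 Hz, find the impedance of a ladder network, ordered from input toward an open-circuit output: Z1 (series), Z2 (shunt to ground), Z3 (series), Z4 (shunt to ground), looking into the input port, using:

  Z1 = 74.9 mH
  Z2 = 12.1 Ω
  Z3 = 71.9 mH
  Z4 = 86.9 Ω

Step 1 — Angular frequency: ω = 2π·f = 2π·100 = 628.3 rad/s.
Step 2 — Component impedances:
  Z1: Z = jωL = j·628.3·0.0749 = 0 + j47.06 Ω
  Z2: Z = R = 12.1 Ω
  Z3: Z = jωL = j·628.3·0.0719 = 0 + j45.18 Ω
  Z4: Z = R = 86.9 Ω
Step 3 — Ladder network (open output): work backward from the far end, alternating series and parallel combinations. Z_in = 10.88 + j47.62 Ω = 48.85∠77.1° Ω.

Z = 10.88 + j47.62 Ω = 48.85∠77.1° Ω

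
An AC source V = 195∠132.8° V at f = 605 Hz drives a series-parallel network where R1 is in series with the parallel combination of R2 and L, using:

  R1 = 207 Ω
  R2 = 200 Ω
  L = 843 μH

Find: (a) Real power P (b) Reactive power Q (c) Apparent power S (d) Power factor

Step 1 — Angular frequency: ω = 2π·f = 2π·605 = 3801 rad/s.
Step 2 — Component impedances:
  R1: Z = R = 207 Ω
  R2: Z = R = 200 Ω
  L: Z = jωL = j·3801·0.000843 = 0 + j3.205 Ω
Step 3 — Parallel branch: R2 || L = 1/(1/R2 + 1/L) = 0.05133 + j3.204 Ω.
Step 4 — Series with R1: Z_total = R1 + (R2 || L) = 207.1 + j3.204 Ω = 207.1∠0.9° Ω.
Step 5 — Source phasor: V = 195∠132.8° V = -132.5 + j143.1 V.
Step 6 — Current: I = V / Z = -0.6291 + j0.7008 A = 0.9417∠131.9° A.
Step 7 — Complex power: S = V·I* = 183.6 + j2.841 VA.
Step 8 — Real power: P = Re(S) = 183.6 W.
Step 9 — Reactive power: Q = Im(S) = 2.841 VAR.
Step 10 — Apparent power: |S| = 183.6 VA.
Step 11 — Power factor: PF = P/|S| = 0.9999 (lagging).

(a) P = 183.6 W  (b) Q = 2.841 VAR  (c) S = 183.6 VA  (d) PF = 0.9999 (lagging)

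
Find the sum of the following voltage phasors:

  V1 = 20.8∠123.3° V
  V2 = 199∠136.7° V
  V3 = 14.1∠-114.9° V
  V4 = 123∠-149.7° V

Step 1 — Convert each phasor to rectangular form:
  V1 = 20.8·(cos(123.3°) + j·sin(123.3°)) = -11.42 + j17.38 V
  V2 = 199·(cos(136.7°) + j·sin(136.7°)) = -144.8 + j136.5 V
  V3 = 14.1·(cos(-114.9°) + j·sin(-114.9°)) = -5.937 - j12.79 V
  V4 = 123·(cos(-149.7°) + j·sin(-149.7°)) = -106.2 - j62.06 V
Step 2 — Sum components: V_total = -268.4 + j79.02 V.
Step 3 — Convert to polar: |V_total| = 279.8 V, ∠V_total = 163.6°.

V_total = 279.8∠163.6° V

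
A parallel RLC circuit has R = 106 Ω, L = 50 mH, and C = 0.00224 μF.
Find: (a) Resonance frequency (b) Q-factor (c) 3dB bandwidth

Step 1 — Resonance: ω₀ = 1/√(LC) = 1/√(0.05·2.24e-09) = 9.449e+04 rad/s.
Step 2 — f₀ = ω₀/(2π) = 1.504e+04 Hz.
Step 3 — Parallel Q: Q = R/(ω₀L) = 106/(9.449e+04·0.05) = 0.02244.
Step 4 — Bandwidth: Δω = ω₀/Q = 4.212e+06 rad/s; BW = Δω/(2π) = 6.703e+05 Hz.

(a) f₀ = 1.504e+04 Hz  (b) Q = 0.02244  (c) BW = 6.703e+05 Hz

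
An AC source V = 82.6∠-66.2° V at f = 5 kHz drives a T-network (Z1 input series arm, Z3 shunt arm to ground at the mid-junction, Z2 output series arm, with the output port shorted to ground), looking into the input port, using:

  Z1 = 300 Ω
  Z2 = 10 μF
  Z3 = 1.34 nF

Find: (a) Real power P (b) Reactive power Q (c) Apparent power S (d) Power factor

Step 1 — Angular frequency: ω = 2π·f = 2π·5000 = 3.142e+04 rad/s.
Step 2 — Component impedances:
  Z1: Z = R = 300 Ω
  Z2: Z = 1/(jωC) = -j/(ω·C) = 0 - j3.183 Ω
  Z3: Z = 1/(jωC) = -j/(ω·C) = 0 - j2.375e+04 Ω
Step 3 — With the output port shorted to ground, the output series arm Z2 runs from the junction to ground; the shunt arm Z3 also runs from the junction to ground. They appear in parallel: Z3 || Z2 = 0 - j3.183 Ω.
Step 4 — Series with input arm Z1: Z_in = Z1 + (Z3 || Z2) = 300 - j3.183 Ω = 300∠-0.6° Ω.
Step 5 — Source phasor: V = 82.6∠-66.2° V = 33.33 - j75.58 V.
Step 6 — Current: I = V / Z = 0.1138 - j0.2507 A = 0.2753∠-65.6° A.
Step 7 — Complex power: S = V·I* = 22.74 - j0.2412 VA.
Step 8 — Real power: P = Re(S) = 22.74 W.
Step 9 — Reactive power: Q = Im(S) = -0.2412 VAR.
Step 10 — Apparent power: |S| = 22.74 VA.
Step 11 — Power factor: PF = P/|S| = 0.9999 (leading).

(a) P = 22.74 W  (b) Q = -0.2412 VAR  (c) S = 22.74 VA  (d) PF = 0.9999 (leading)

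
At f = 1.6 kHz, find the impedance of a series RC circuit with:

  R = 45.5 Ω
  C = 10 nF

Step 1 — Angular frequency: ω = 2π·f = 2π·1600 = 1.005e+04 rad/s.
Step 2 — Component impedances:
  R: Z = R = 45.5 Ω
  C: Z = 1/(jωC) = -j/(ω·C) = 0 - j9947 Ω
Step 3 — Series combination: Z_total = R + C = 45.5 - j9947 Ω = 9947∠-89.7° Ω.

Z = 45.5 - j9947 Ω = 9947∠-89.7° Ω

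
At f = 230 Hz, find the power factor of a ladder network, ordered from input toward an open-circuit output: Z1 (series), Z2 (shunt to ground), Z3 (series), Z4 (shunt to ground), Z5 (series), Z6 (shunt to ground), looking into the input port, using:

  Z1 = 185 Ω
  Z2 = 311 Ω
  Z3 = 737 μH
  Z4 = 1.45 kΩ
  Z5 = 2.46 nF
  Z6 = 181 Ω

Step 1 — Angular frequency: ω = 2π·f = 2π·230 = 1445 rad/s.
Step 2 — Component impedances:
  Z1: Z = R = 185 Ω
  Z2: Z = R = 311 Ω
  Z3: Z = jωL = j·1445·0.000737 = 0 + j1.065 Ω
  Z4: Z = R = 1450 Ω
  Z5: Z = 1/(jωC) = -j/(ω·C) = 0 - j2.813e+05 Ω
  Z6: Z = R = 181 Ω
Step 3 — Ladder network (open output): work backward from the far end, alternating series and parallel combinations. Z_in = 441.1 - j0.1999 Ω = 441.1∠-0.0° Ω.
Step 4 — Power factor: PF = cos(φ) = Re(Z)/|Z| = 441.1/441.1 = 1.
Step 5 — Type: Im(Z) = -0.1999 ⇒ leading (phase φ = -0.0°).

PF = 1 (leading, φ = -0.0°)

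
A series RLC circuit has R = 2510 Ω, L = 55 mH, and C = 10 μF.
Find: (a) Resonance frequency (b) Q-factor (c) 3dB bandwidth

Step 1 — Resonance: ω₀ = 1/√(LC) = 1/√(0.055·1e-05) = 1348 rad/s.
Step 2 — f₀ = ω₀/(2π) = 214.6 Hz.
Step 3 — Series Q: Q = ω₀L/R = 1348·0.055/2510 = 0.02955.
Step 4 — Bandwidth: Δω = ω₀/Q = 4.564e+04 rad/s; BW = Δω/(2π) = 7263 Hz.

(a) f₀ = 214.6 Hz  (b) Q = 0.02955  (c) BW = 7263 Hz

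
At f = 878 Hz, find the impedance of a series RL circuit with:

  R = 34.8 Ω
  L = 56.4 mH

Step 1 — Angular frequency: ω = 2π·f = 2π·878 = 5517 rad/s.
Step 2 — Component impedances:
  R: Z = R = 34.8 Ω
  L: Z = jωL = j·5517·0.0564 = 0 + j311.1 Ω
Step 3 — Series combination: Z_total = R + L = 34.8 + j311.1 Ω = 313.1∠83.6° Ω.

Z = 34.8 + j311.1 Ω = 313.1∠83.6° Ω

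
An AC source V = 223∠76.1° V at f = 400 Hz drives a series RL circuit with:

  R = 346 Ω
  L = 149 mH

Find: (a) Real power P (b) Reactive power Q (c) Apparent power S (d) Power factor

Step 1 — Angular frequency: ω = 2π·f = 2π·400 = 2513 rad/s.
Step 2 — Component impedances:
  R: Z = R = 346 Ω
  L: Z = jωL = j·2513·0.149 = 0 + j374.5 Ω
Step 3 — Series combination: Z_total = R + L = 346 + j374.5 Ω = 509.9∠47.3° Ω.
Step 4 — Source phasor: V = 223∠76.1° V = 53.57 + j216.5 V.
Step 5 — Current: I = V / Z = 0.3831 + j0.211 A = 0.4374∠28.8° A.
Step 6 — Complex power: S = V·I* = 66.19 + j71.64 VA.
Step 7 — Real power: P = Re(S) = 66.19 W.
Step 8 — Reactive power: Q = Im(S) = 71.64 VAR.
Step 9 — Apparent power: |S| = 97.54 VA.
Step 10 — Power factor: PF = P/|S| = 0.6786 (lagging).

(a) P = 66.19 W  (b) Q = 71.64 VAR  (c) S = 97.54 VA  (d) PF = 0.6786 (lagging)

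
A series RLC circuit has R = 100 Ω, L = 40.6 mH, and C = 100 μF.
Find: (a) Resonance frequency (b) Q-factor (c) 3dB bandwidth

Step 1 — Resonance: ω₀ = 1/√(LC) = 1/√(0.0406·0.0001) = 496.3 rad/s.
Step 2 — f₀ = ω₀/(2π) = 78.99 Hz.
Step 3 — Series Q: Q = ω₀L/R = 496.3·0.0406/100 = 0.2015.
Step 4 — Bandwidth: Δω = ω₀/Q = 2463 rad/s; BW = Δω/(2π) = 392 Hz.

(a) f₀ = 78.99 Hz  (b) Q = 0.2015  (c) BW = 392 Hz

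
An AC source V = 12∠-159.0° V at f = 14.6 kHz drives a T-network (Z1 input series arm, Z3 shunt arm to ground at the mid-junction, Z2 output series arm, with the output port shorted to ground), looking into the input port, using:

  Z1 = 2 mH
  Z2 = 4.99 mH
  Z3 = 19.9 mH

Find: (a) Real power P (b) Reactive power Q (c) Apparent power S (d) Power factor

Step 1 — Angular frequency: ω = 2π·f = 2π·1.46e+04 = 9.173e+04 rad/s.
Step 2 — Component impedances:
  Z1: Z = jωL = j·9.173e+04·0.002 = 0 + j183.5 Ω
  Z2: Z = jωL = j·9.173e+04·0.00499 = 0 + j457.8 Ω
  Z3: Z = jωL = j·9.173e+04·0.0199 = 0 + j1826 Ω
Step 3 — With the output port shorted to ground, the output series arm Z2 runs from the junction to ground; the shunt arm Z3 also runs from the junction to ground. They appear in parallel: Z3 || Z2 = 0 + j366 Ω.
Step 4 — Series with input arm Z1: Z_in = Z1 + (Z3 || Z2) = 0 + j549.5 Ω = 549.5∠90.0° Ω.
Step 5 — Source phasor: V = 12∠-159.0° V = -11.2 - j4.3 V.
Step 6 — Current: I = V / Z = -0.007827 + j0.02039 A = 0.02184∠111.0° A.
Step 7 — Complex power: S = V·I* = 0 + j0.2621 VA.
Step 8 — Real power: P = Re(S) = 0 W.
Step 9 — Reactive power: Q = Im(S) = 0.2621 VAR.
Step 10 — Apparent power: |S| = 0.2621 VA.
Step 11 — Power factor: PF = P/|S| = 0 (lagging).

(a) P = 0 W  (b) Q = 0.2621 VAR  (c) S = 0.2621 VA  (d) PF = 0 (lagging)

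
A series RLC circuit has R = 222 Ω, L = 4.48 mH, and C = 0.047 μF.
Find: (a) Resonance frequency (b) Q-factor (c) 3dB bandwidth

Step 1 — Resonance condition Im(Z)=0 gives ω₀ = 1/√(LC).
Step 2 — ω₀ = 1/√(0.00448·4.7e-08) = 6.891e+04 rad/s.
Step 3 — f₀ = ω₀/(2π) = 1.097e+04 Hz.
Step 4 — Series Q: Q = ω₀L/R = 6.891e+04·0.00448/222 = 1.391.
Step 5 — 3dB bandwidth: Δω = ω₀/Q = 4.955e+04 rad/s; BW = Δω/(2π) = 7887 Hz.

(a) f₀ = 1.097e+04 Hz  (b) Q = 1.391  (c) BW = 7887 Hz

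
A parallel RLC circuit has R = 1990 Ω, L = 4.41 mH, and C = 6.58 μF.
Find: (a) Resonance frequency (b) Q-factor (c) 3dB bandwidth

Step 1 — Resonance: ω₀ = 1/√(LC) = 1/√(0.00441·6.58e-06) = 5870 rad/s.
Step 2 — f₀ = ω₀/(2π) = 934.3 Hz.
Step 3 — Parallel Q: Q = R/(ω₀L) = 1990/(5870·0.00441) = 76.87.
Step 4 — Bandwidth: Δω = ω₀/Q = 76.37 rad/s; BW = Δω/(2π) = 12.15 Hz.

(a) f₀ = 934.3 Hz  (b) Q = 76.87  (c) BW = 12.15 Hz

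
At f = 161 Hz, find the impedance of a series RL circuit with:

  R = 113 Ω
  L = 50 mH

Step 1 — Angular frequency: ω = 2π·f = 2π·161 = 1012 rad/s.
Step 2 — Component impedances:
  R: Z = R = 113 Ω
  L: Z = jωL = j·1012·0.05 = 0 + j50.58 Ω
Step 3 — Series combination: Z_total = R + L = 113 + j50.58 Ω = 123.8∠24.1° Ω.

Z = 113 + j50.58 Ω = 123.8∠24.1° Ω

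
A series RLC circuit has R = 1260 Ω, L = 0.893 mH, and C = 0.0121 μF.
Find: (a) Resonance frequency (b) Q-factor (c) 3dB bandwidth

Step 1 — Resonance condition Im(Z)=0 gives ω₀ = 1/√(LC).
Step 2 — ω₀ = 1/√(0.000893·1.21e-08) = 3.042e+05 rad/s.
Step 3 — f₀ = ω₀/(2π) = 4.842e+04 Hz.
Step 4 — Series Q: Q = ω₀L/R = 3.042e+05·0.000893/1260 = 0.2156.
Step 5 — 3dB bandwidth: Δω = ω₀/Q = 1.411e+06 rad/s; BW = Δω/(2π) = 2.246e+05 Hz.

(a) f₀ = 4.842e+04 Hz  (b) Q = 0.2156  (c) BW = 2.246e+05 Hz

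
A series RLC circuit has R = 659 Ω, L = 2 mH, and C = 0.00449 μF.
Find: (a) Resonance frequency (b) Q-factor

Step 1 — Resonance condition Im(Z)=0 gives ω₀ = 1/√(LC).
Step 2 — ω₀ = 1/√(0.002·4.49e-09) = 3.337e+05 rad/s.
Step 3 — f₀ = ω₀/(2π) = 5.311e+04 Hz.
Step 4 — Series Q: Q = ω₀L/R = 3.337e+05·0.002/659 = 1.013.

(a) f₀ = 5.311e+04 Hz  (b) Q = 1.013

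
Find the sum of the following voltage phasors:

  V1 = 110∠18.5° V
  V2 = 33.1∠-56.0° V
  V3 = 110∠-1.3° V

Step 1 — Convert each phasor to rectangular form:
  V1 = 110·(cos(18.5°) + j·sin(18.5°)) = 104.3 + j34.9 V
  V2 = 33.1·(cos(-56.0°) + j·sin(-56.0°)) = 18.51 - j27.44 V
  V3 = 110·(cos(-1.3°) + j·sin(-1.3°)) = 110 - j2.496 V
Step 2 — Sum components: V_total = 232.8 + j4.967 V.
Step 3 — Convert to polar: |V_total| = 232.8 V, ∠V_total = 1.2°.

V_total = 232.8∠1.2° V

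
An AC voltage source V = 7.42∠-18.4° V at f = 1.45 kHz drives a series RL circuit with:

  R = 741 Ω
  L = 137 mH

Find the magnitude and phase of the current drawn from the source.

Step 1 — Angular frequency: ω = 2π·f = 2π·1450 = 9111 rad/s.
Step 2 — Component impedances:
  R: Z = R = 741 Ω
  L: Z = jωL = j·9111·0.137 = 0 + j1248 Ω
Step 3 — Series combination: Z_total = R + L = 741 + j1248 Ω = 1452∠59.3° Ω.
Step 4 — Source phasor: V = 7.42∠-18.4° V = 7.041 - j2.342 V.
Step 5 — Ohm's law: I = V / Z_total = (7.041 - j2.342) / (741 + j1248) = 0.001089 - j0.004995 A.
Step 6 — Convert to polar: |I| = 0.005112 A, ∠I = -77.7°.

I = 0.005112∠-77.7° A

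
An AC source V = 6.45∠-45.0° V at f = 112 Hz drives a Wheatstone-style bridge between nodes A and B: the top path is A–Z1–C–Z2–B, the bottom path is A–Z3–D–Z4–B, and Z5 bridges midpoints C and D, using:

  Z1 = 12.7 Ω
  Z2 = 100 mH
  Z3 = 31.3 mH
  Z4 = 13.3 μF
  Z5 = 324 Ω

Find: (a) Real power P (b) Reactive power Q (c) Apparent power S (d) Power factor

Step 1 — Angular frequency: ω = 2π·f = 2π·112 = 703.7 rad/s.
Step 2 — Component impedances:
  Z1: Z = R = 12.7 Ω
  Z2: Z = jωL = j·703.7·0.1 = 0 + j70.37 Ω
  Z3: Z = jωL = j·703.7·0.0313 = 0 + j22.03 Ω
  Z4: Z = 1/(jωC) = -j/(ω·C) = 0 - j106.8 Ω
  Z5: Z = R = 324 Ω
Step 3 — Bridge requires nodal analysis (the Z5 bridge couples midpoints C and D, so the two paths cannot be reduced to a simple series/parallel combination). Setting node B to ground and injecting 1 A at node A, the 3-node admittance system at A, C, D solves to V_A = Z_AB = 216.7 + j189.3 Ω = 287.7∠41.1° Ω.
Step 4 — Source phasor: V = 6.45∠-45.0° V = 4.561 - j4.561 V.
Step 5 — Current: I = V / Z = 0.001507 - j0.02236 A = 0.02242∠-86.1° A.
Step 6 — Complex power: S = V·I* = 0.1089 + j0.09513 VA.
Step 7 — Real power: P = Re(S) = 0.1089 W.
Step 8 — Reactive power: Q = Im(S) = 0.09513 VAR.
Step 9 — Apparent power: |S| = 0.1446 VA.
Step 10 — Power factor: PF = P/|S| = 0.753 (lagging).

(a) P = 0.1089 W  (b) Q = 0.09513 VAR  (c) S = 0.1446 VA  (d) PF = 0.753 (lagging)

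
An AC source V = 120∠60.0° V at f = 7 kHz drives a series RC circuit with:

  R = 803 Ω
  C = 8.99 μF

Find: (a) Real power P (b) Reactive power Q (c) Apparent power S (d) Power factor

Step 1 — Angular frequency: ω = 2π·f = 2π·7000 = 4.398e+04 rad/s.
Step 2 — Component impedances:
  R: Z = R = 803 Ω
  C: Z = 1/(jωC) = -j/(ω·C) = 0 - j2.529 Ω
Step 3 — Series combination: Z_total = R + C = 803 - j2.529 Ω = 803∠-0.2° Ω.
Step 4 — Source phasor: V = 120∠60.0° V = 60 + j103.9 V.
Step 5 — Current: I = V / Z = 0.07431 + j0.1297 A = 0.1494∠60.2° A.
Step 6 — Complex power: S = V·I* = 17.93 - j0.05648 VA.
Step 7 — Real power: P = Re(S) = 17.93 W.
Step 8 — Reactive power: Q = Im(S) = -0.05648 VAR.
Step 9 — Apparent power: |S| = 17.93 VA.
Step 10 — Power factor: PF = P/|S| = 1 (leading).

(a) P = 17.93 W  (b) Q = -0.05648 VAR  (c) S = 17.93 VA  (d) PF = 1 (leading)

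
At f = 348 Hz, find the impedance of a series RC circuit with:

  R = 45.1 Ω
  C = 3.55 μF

Step 1 — Angular frequency: ω = 2π·f = 2π·348 = 2187 rad/s.
Step 2 — Component impedances:
  R: Z = R = 45.1 Ω
  C: Z = 1/(jωC) = -j/(ω·C) = 0 - j128.8 Ω
Step 3 — Series combination: Z_total = R + C = 45.1 - j128.8 Ω = 136.5∠-70.7° Ω.

Z = 45.1 - j128.8 Ω = 136.5∠-70.7° Ω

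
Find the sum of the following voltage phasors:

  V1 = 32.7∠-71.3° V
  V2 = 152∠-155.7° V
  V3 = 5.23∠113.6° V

Step 1 — Convert each phasor to rectangular form:
  V1 = 32.7·(cos(-71.3°) + j·sin(-71.3°)) = 10.48 - j30.97 V
  V2 = 152·(cos(-155.7°) + j·sin(-155.7°)) = -138.5 - j62.55 V
  V3 = 5.23·(cos(113.6°) + j·sin(113.6°)) = -2.094 + j4.793 V
Step 2 — Sum components: V_total = -130.1 - j88.73 V.
Step 3 — Convert to polar: |V_total| = 157.5 V, ∠V_total = -145.7°.

V_total = 157.5∠-145.7° V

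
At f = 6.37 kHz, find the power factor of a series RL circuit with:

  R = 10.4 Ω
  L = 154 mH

Step 1 — Angular frequency: ω = 2π·f = 2π·6370 = 4.002e+04 rad/s.
Step 2 — Component impedances:
  R: Z = R = 10.4 Ω
  L: Z = jωL = j·4.002e+04·0.154 = 0 + j6164 Ω
Step 3 — Series combination: Z_total = R + L = 10.4 + j6164 Ω = 6164∠89.9° Ω.
Step 4 — Power factor: PF = cos(φ) = Re(Z)/|Z| = 10.4/6164 = 0.001687.
Step 5 — Type: Im(Z) = 6164 ⇒ lagging (phase φ = 89.9°).

PF = 0.001687 (lagging, φ = 89.9°)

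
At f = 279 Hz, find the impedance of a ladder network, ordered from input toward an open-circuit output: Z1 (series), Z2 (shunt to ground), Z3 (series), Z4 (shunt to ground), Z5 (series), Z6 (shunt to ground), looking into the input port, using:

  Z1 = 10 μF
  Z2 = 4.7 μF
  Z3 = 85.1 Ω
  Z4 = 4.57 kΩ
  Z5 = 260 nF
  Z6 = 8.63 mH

Step 1 — Angular frequency: ω = 2π·f = 2π·279 = 1753 rad/s.
Step 2 — Component impedances:
  Z1: Z = 1/(jωC) = -j/(ω·C) = 0 - j57.04 Ω
  Z2: Z = 1/(jωC) = -j/(ω·C) = 0 - j121.4 Ω
  Z3: Z = R = 85.1 Ω
  Z4: Z = R = 4570 Ω
  Z5: Z = 1/(jωC) = -j/(ω·C) = 0 - j2194 Ω
  Z6: Z = jωL = j·1753·0.00863 = 0 + j15.13 Ω
Step 3 — Ladder network (open output): work backward from the far end, alternating series and parallel combinations. Z_in = 3.073 - j172.2 Ω = 172.2∠-89.0° Ω.

Z = 3.073 - j172.2 Ω = 172.2∠-89.0° Ω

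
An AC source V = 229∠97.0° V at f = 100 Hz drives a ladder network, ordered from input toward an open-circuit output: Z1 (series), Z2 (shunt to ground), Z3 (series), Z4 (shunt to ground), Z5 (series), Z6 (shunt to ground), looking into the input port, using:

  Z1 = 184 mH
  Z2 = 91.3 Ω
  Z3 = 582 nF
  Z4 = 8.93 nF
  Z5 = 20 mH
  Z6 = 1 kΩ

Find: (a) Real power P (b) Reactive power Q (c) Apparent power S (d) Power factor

Step 1 — Angular frequency: ω = 2π·f = 2π·100 = 628.3 rad/s.
Step 2 — Component impedances:
  Z1: Z = jωL = j·628.3·0.184 = 0 + j115.6 Ω
  Z2: Z = R = 91.3 Ω
  Z3: Z = 1/(jωC) = -j/(ω·C) = 0 - j2735 Ω
  Z4: Z = 1/(jωC) = -j/(ω·C) = 0 - j1.782e+05 Ω
  Z5: Z = jωL = j·628.3·0.02 = 0 + j12.57 Ω
  Z6: Z = R = 1000 Ω
Step 3 — Ladder network (open output): work backward from the far end, alternating series and parallel combinations. Z_in = 90.25 + j113 Ω = 144.6∠51.4° Ω.
Step 4 — Source phasor: V = 229∠97.0° V = -27.91 + j227.3 V.
Step 5 — Current: I = V / Z = 1.108 + j1.132 A = 1.584∠45.6° A.
Step 6 — Complex power: S = V·I* = 226.4 + j283.4 VA.
Step 7 — Real power: P = Re(S) = 226.4 W.
Step 8 — Reactive power: Q = Im(S) = 283.4 VAR.
Step 9 — Apparent power: |S| = 362.7 VA.
Step 10 — Power factor: PF = P/|S| = 0.6241 (lagging).

(a) P = 226.4 W  (b) Q = 283.4 VAR  (c) S = 362.7 VA  (d) PF = 0.6241 (lagging)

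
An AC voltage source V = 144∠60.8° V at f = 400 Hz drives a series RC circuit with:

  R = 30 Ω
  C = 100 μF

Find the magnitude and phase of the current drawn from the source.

Step 1 — Angular frequency: ω = 2π·f = 2π·400 = 2513 rad/s.
Step 2 — Component impedances:
  R: Z = R = 30 Ω
  C: Z = 1/(jωC) = -j/(ω·C) = 0 - j3.979 Ω
Step 3 — Series combination: Z_total = R + C = 30 - j3.979 Ω = 30.26∠-7.6° Ω.
Step 4 — Source phasor: V = 144∠60.8° V = 70.25 + j125.7 V.
Step 5 — Ohm's law: I = V / Z_total = (70.25 + j125.7) / (30 - j3.979) = 1.755 + j4.423 A.
Step 6 — Convert to polar: |I| = 4.758 A, ∠I = 68.4°.

I = 4.758∠68.4° A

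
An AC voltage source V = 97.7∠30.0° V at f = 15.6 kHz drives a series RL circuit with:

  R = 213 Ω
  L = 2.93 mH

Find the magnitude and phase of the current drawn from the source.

Step 1 — Angular frequency: ω = 2π·f = 2π·1.56e+04 = 9.802e+04 rad/s.
Step 2 — Component impedances:
  R: Z = R = 213 Ω
  L: Z = jωL = j·9.802e+04·0.00293 = 0 + j287.2 Ω
Step 3 — Series combination: Z_total = R + L = 213 + j287.2 Ω = 357.6∠53.4° Ω.
Step 4 — Source phasor: V = 97.7∠30.0° V = 84.61 + j48.85 V.
Step 5 — Ohm's law: I = V / Z_total = (84.61 + j48.85) / (213 + j287.2) = 0.2507 - j0.1087 A.
Step 6 — Convert to polar: |I| = 0.2732 A, ∠I = -23.4°.

I = 0.2732∠-23.4° A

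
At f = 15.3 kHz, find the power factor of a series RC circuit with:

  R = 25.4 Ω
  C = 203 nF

Step 1 — Angular frequency: ω = 2π·f = 2π·1.53e+04 = 9.613e+04 rad/s.
Step 2 — Component impedances:
  R: Z = R = 25.4 Ω
  C: Z = 1/(jωC) = -j/(ω·C) = 0 - j51.24 Ω
Step 3 — Series combination: Z_total = R + C = 25.4 - j51.24 Ω = 57.19∠-63.6° Ω.
Step 4 — Power factor: PF = cos(φ) = Re(Z)/|Z| = 25.4/57.19 = 0.4441.
Step 5 — Type: Im(Z) = -51.24 ⇒ leading (phase φ = -63.6°).

PF = 0.4441 (leading, φ = -63.6°)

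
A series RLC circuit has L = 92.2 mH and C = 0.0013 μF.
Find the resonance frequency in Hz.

Step 1 — Resonance condition Im(Z)=0 gives ω₀ = 1/√(LC).
Step 2 — ω₀ = 1/√(0.0922·1.3e-09) = 9.134e+04 rad/s.
Step 3 — f₀ = ω₀/(2π) = 1.454e+04 Hz.

f₀ = 1.454e+04 Hz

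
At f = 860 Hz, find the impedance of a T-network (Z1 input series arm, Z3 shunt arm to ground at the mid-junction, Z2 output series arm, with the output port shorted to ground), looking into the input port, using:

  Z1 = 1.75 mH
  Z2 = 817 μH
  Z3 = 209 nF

Step 1 — Angular frequency: ω = 2π·f = 2π·860 = 5404 rad/s.
Step 2 — Component impedances:
  Z1: Z = jωL = j·5404·0.00175 = 0 + j9.456 Ω
  Z2: Z = jωL = j·5404·0.000817 = 0 + j4.415 Ω
  Z3: Z = 1/(jωC) = -j/(ω·C) = 0 - j885.5 Ω
Step 3 — With the output port shorted to ground, the output series arm Z2 runs from the junction to ground; the shunt arm Z3 also runs from the junction to ground. They appear in parallel: Z3 || Z2 = 0 + j4.437 Ω.
Step 4 — Series with input arm Z1: Z_in = Z1 + (Z3 || Z2) = 0 + j13.89 Ω = 13.89∠90.0° Ω.

Z = 0 + j13.89 Ω = 13.89∠90.0° Ω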